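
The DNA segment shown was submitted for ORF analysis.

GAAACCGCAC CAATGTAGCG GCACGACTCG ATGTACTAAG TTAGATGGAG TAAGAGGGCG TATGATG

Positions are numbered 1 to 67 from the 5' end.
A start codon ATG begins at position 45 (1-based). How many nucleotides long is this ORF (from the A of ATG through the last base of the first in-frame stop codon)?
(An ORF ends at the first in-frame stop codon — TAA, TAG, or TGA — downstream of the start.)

9

Codons from position 45: ATG (45–47), GAG (48–50), TAA (51–53).
TAA is the first in-frame stop; ORF spans 45–53, 9 nucleotides.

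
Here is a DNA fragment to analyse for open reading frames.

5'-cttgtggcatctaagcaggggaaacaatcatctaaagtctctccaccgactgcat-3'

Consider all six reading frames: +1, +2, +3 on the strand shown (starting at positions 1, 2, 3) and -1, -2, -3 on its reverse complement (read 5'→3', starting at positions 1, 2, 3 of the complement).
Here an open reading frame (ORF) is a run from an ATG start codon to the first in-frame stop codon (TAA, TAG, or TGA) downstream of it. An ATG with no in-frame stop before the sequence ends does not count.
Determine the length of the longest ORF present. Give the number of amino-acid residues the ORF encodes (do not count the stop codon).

Reverse complement (5'→3'): ATGCAGTCGGTGGAGAGACTTTAGATGATTGTTTCCCCTGCTTAGATGCCACAAG
Frame +1: CTT GTG GCA TCT AAG CAG GGG AAA CAA TCA TCT AAA GTC TCT CCA CCG ACT GCA — no ATG→stop ORF.
Frame +2: TTG TGG CAT CTA AGC AGG GGA AAC AAT CAT CTA AAG TCT CTC CAC CGA CTG CAT — no ATG→stop ORF.
Frame +3: TGT GGC ATC TAA GCA GGG GAA ACA ATC ATC TAA AGT CTC TCC ACC GAC TGC — no ATG→stop ORF.
Frame -1: ATG CAG TCG GTG GAG AGA CTT TAG ATG ATT GTT TCC CCT GCT TAG ATG CCA CAA — ATG at 1, stop TAG at 22 → 24 nt; ATG at 25, stop TAG at 43 → 21 nt.
Frame -2: TGC AGT CGG TGG AGA GAC TTT AGA TGA TTG TTT CCC CTG CTT AGA TGC CAC AAG — no ATG→stop ORF.
Frame -3: GCA GTC GGT GGA GAG ACT TTA GAT GAT TGT TTC CCC TGC TTA GAT GCC ACA — no ATG→stop ORF.
Longest: frame -1, positions 1–24, 24 nt = 8 codons = 7 aa. → 7 amino acids.

7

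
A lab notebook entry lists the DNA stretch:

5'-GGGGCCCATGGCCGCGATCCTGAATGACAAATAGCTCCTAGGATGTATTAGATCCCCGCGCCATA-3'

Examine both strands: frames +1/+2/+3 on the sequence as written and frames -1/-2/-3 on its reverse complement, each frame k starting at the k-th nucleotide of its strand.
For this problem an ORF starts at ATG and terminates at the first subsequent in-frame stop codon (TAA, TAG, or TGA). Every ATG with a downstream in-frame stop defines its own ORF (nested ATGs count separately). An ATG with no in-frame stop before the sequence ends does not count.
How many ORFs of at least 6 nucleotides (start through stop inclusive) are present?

Reverse complement (5'→3'): TATGGCGCGGGGATCTAATACATCCTAGGAGCTATTTGTCATTCAGGATCGCGGCCATGGGCCCC
Frame +1: GGG GCC CAT GGC CGC GAT CCT GAA TGA CAA ATA GCT CCT AGG ATG TAT TAG ATC CCC GCG CCA — ATG at 43, stop TAG at 49 → 9 nt.
Frame +2: GGG CCC ATG GCC GCG ATC CTG AAT GAC AAA TAG CTC CTA GGA TGT ATT AGA TCC CCG CGC CAT — ATG at 8, stop TAG at 32 → 27 nt.
Frame +3: GGC CCA TGG CCG CGA TCC TGA ATG ACA AAT AGC TCC TAG GAT GTA TTA GAT CCC CGC GCC ATA — ATG at 24, stop TAG at 39 → 18 nt.
Frame -1: TAT GGC GCG GGG ATC TAA TAC ATC CTA GGA GCT ATT TGT CAT TCA GGA TCG CGG CCA TGG GCC — no ATG→stop ORF.
Frame -2: ATG GCG CGG GGA TCT AAT ACA TCC TAG GAG CTA TTT GTC ATT CAG GAT CGC GGC CAT GGG CCC — ATG at 2, stop TAG at 26 → 27 nt.
Frame -3: TGG CGC GGG GAT CTA ATA CAT CCT AGG AGC TAT TTG TCA TTC AGG ATC GCG GCC ATG GGC CCC — no ATG→stop ORF.
ORFs ≥ 6 nucleotides: frame +1 43–51 (9 nucleotides), frame +2 8–34 (27 nucleotides), frame +3 24–41 (18 nucleotides), frame -2 2–28 (27 nucleotides). Count = 4.

4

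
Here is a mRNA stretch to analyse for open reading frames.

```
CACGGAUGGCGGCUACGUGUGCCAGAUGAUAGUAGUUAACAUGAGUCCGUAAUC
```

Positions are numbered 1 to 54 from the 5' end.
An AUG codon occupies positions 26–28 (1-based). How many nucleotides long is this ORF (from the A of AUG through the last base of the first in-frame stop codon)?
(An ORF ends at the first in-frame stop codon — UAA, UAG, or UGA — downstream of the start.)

Codons from position 26: AUG (26–28), AUA (29–31), GUA (32–34), GUU (35–37), AAC (38–40), AUG (41–43), AGU (44–46), CCG (47–49), UAA (50–52).
UAA is the first in-frame stop; ORF spans 26–52, 27 nucleotides.

27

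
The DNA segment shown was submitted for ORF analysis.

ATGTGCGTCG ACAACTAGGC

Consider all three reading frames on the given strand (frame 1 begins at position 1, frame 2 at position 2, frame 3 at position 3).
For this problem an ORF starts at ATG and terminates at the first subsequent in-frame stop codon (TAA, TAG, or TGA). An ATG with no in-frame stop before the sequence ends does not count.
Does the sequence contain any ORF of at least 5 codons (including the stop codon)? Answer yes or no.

Frame 1: ATG TGC GTC GAC AAC TAG — ATG at 1, stop TAG at 16 → 18 nt.
Frame 2: TGT GCG TCG ACA ACT AGG — no ATG→stop ORF.
Frame 3: GTG CGT CGA CAA CTA GGC — no ATG→stop ORF.
Frame 1 has an ORF of 6 codons (positions 1–18) ≥ 5, so yes.

yes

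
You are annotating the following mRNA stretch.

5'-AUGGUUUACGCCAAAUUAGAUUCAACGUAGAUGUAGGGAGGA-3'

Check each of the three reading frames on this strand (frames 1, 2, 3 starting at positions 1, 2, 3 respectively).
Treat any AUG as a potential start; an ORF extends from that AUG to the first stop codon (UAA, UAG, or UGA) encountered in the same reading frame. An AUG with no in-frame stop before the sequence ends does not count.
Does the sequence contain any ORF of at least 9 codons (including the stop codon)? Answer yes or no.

yes

Frame 1: AUG GUU UAC GCC AAA UUA GAU UCA ACG UAG AUG UAG GGA GGA — AUG at 1, stop UAG at 28 → 30 nt; AUG at 31, stop UAG at 34 → 6 nt.
Frame 2: UGG UUU ACG CCA AAU UAG AUU CAA CGU AGA UGU AGG GAG — no AUG→stop ORF.
Frame 3: GGU UUA CGC CAA AUU AGA UUC AAC GUA GAU GUA GGG AGG — no AUG→stop ORF.
Frame 1 has an ORF of 10 codons (positions 1–30) ≥ 9, so yes.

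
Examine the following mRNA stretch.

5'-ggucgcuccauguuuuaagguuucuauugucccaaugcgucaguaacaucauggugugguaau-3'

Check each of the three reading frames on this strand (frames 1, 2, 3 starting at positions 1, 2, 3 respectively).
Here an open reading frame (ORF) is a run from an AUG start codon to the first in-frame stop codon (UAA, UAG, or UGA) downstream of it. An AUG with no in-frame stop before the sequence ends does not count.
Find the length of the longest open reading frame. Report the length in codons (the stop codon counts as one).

Frame 1: GGU CGC UCC AUG UUU UAA GGU UUC UAU UGU CCC AAU GCG UCA GUA ACA UCA UGG UGU GGU AAU — AUG at 10, stop UAA at 16 → 9 nt.
Frame 2: GUC GCU CCA UGU UUU AAG GUU UCU AUU GUC CCA AUG CGU CAG UAA CAU CAU GGU GUG GUA — AUG at 35, stop UAA at 44 → 12 nt.
Frame 3: UCG CUC CAU GUU UUA AGG UUU CUA UUG UCC CAA UGC GUC AGU AAC AUC AUG GUG UGG UAA — AUG at 51, stop UAA at 60 → 12 nt.
Longest: frame 2, positions 35–46, 12 nt = 4 codons = 3 aa. → 4 codons.

4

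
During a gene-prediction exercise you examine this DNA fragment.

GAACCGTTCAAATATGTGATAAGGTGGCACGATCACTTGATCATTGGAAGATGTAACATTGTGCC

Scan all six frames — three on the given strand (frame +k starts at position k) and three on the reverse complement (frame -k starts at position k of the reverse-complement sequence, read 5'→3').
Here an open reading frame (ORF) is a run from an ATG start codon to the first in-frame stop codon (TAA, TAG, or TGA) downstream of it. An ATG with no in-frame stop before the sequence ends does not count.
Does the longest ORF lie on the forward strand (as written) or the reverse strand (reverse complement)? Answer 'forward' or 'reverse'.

Reverse complement (5'→3'): GGCACAATGTTACATCTTCCAATGATCAAGTGATCGTGCCACCTTATCACATATTTGAACGGTTC
Frame +1: GAA CCG TTC AAA TAT GTG ATA AGG TGG CAC GAT CAC TTG ATC ATT GGA AGA TGT AAC ATT GTG — no ATG→stop ORF.
Frame +2: AAC CGT TCA AAT ATG TGA TAA GGT GGC ACG ATC ACT TGA TCA TTG GAA GAT GTA ACA TTG TGC — ATG at 14, stop TGA at 17 → 6 nt.
Frame +3: ACC GTT CAA ATA TGT GAT AAG GTG GCA CGA TCA CTT GAT CAT TGG AAG ATG TAA CAT TGT GCC — ATG at 51, stop TAA at 54 → 6 nt.
Frame -1: GGC ACA ATG TTA CAT CTT CCA ATG ATC AAG TGA TCG TGC CAC CTT ATC ACA TAT TTG AAC GGT — ATG at 7, stop TGA at 31 → 27 nt; ATG at 22, stop TGA at 31 → 12 nt.
Frame -2: GCA CAA TGT TAC ATC TTC CAA TGA TCA AGT GAT CGT GCC ACC TTA TCA CAT ATT TGA ACG GTT — no ATG→stop ORF.
Frame -3: CAC AAT GTT ACA TCT TCC AAT GAT CAA GTG ATC GTG CCA CCT TAT CAC ATA TTT GAA CGG TTC — no ATG→stop ORF.
Forward-strand max 6 nt; reverse-strand max 27 nt. The reverse strand has the longer ORF.

reverse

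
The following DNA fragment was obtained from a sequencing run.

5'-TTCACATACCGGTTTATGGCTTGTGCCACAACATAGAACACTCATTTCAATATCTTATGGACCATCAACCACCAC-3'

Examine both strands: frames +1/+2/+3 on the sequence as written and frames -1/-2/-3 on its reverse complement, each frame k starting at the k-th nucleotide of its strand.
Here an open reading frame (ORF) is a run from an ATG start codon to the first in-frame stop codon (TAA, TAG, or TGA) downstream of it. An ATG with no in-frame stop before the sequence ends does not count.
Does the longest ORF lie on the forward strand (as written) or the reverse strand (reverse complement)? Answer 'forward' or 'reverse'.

Reverse complement (5'→3'): GTGGTGGTTGATGGTCCATAAGATATTGAAATGAGTGTTCTATGTTGTGGCACAAGCCATAAACCGGTATGTGAA
Frame +1: TTC ACA TAC CGG TTT ATG GCT TGT GCC ACA ACA TAG AAC ACT CAT TTC AAT ATC TTA TGG ACC ATC AAC CAC CAC — ATG at 16, stop TAG at 34 → 21 nt.
Frame +2: TCA CAT ACC GGT TTA TGG CTT GTG CCA CAA CAT AGA ACA CTC ATT TCA ATA TCT TAT GGA CCA TCA ACC ACC — no ATG→stop ORF.
Frame +3: CAC ATA CCG GTT TAT GGC TTG TGC CAC AAC ATA GAA CAC TCA TTT CAA TAT CTT ATG GAC CAT CAA CCA CCA — no ATG→stop ORF.
Frame -1: GTG GTG GTT GAT GGT CCA TAA GAT ATT GAA ATG AGT GTT CTA TGT TGT GGC ACA AGC CAT AAA CCG GTA TGT GAA — no ATG→stop ORF.
Frame -2: TGG TGG TTG ATG GTC CAT AAG ATA TTG AAA TGA GTG TTC TAT GTT GTG GCA CAA GCC ATA AAC CGG TAT GTG — ATG at 11, stop TGA at 32 → 24 nt.
Frame -3: GGT GGT TGA TGG TCC ATA AGA TAT TGA AAT GAG TGT TCT ATG TTG TGG CAC AAG CCA TAA ACC GGT ATG TGA — ATG at 42, stop TAA at 60 → 21 nt; ATG at 69, stop TGA at 72 → 6 nt.
Forward-strand max 21 nt; reverse-strand max 24 nt. The reverse strand has the longer ORF.

reverse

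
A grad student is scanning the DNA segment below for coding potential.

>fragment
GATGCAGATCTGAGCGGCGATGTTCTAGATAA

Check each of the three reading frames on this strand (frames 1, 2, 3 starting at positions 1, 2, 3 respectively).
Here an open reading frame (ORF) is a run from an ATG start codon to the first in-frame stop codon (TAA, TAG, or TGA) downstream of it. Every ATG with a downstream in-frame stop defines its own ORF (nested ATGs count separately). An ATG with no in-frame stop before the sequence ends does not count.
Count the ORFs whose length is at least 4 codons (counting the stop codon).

Frame 1: GAT GCA GAT CTG AGC GGC GAT GTT CTA GAT — no ATG→stop ORF.
Frame 2: ATG CAG ATC TGA GCG GCG ATG TTC TAG ATA — ATG at 2, stop TGA at 11 → 12 nt; ATG at 20, stop TAG at 26 → 9 nt.
Frame 3: TGC AGA TCT GAG CGG CGA TGT TCT AGA TAA — no ATG→stop ORF.
ORFs ≥ 4 codons: frame 2 2–13 (4 codons). Count = 1.

1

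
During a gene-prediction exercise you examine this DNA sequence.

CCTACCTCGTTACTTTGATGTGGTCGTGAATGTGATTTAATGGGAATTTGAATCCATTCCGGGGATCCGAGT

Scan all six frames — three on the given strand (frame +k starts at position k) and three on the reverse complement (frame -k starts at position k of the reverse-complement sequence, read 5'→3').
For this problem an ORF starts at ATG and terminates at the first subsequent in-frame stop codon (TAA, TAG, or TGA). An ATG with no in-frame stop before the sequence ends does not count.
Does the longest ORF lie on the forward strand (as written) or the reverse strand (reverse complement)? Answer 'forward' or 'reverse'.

Reverse complement (5'→3'): ACTCGGATCCCCGGAATGGATTCAAATTCCCATTAAATCACATTCACGACCACATCAAAGTAACGAGGTAGG
Frame +1: CCT ACC TCG TTA CTT TGA TGT GGT CGT GAA TGT GAT TTA ATG GGA ATT TGA ATC CAT TCC GGG GAT CCG AGT — ATG at 40, stop TGA at 49 → 12 nt.
Frame +2: CTA CCT CGT TAC TTT GAT GTG GTC GTG AAT GTG ATT TAA TGG GAA TTT GAA TCC ATT CCG GGG ATC CGA — no ATG→stop ORF.
Frame +3: TAC CTC GTT ACT TTG ATG TGG TCG TGA ATG TGA TTT AAT GGG AAT TTG AAT CCA TTC CGG GGA TCC GAG — ATG at 18, stop TGA at 27 → 12 nt; ATG at 30, stop TGA at 33 → 6 nt.
Frame -1: ACT CGG ATC CCC GGA ATG GAT TCA AAT TCC CAT TAA ATC ACA TTC ACG ACC ACA TCA AAG TAA CGA GGT AGG — ATG at 16, stop TAA at 34 → 21 nt.
Frame -2: CTC GGA TCC CCG GAA TGG ATT CAA ATT CCC ATT AAA TCA CAT TCA CGA CCA CAT CAA AGT AAC GAG GTA — no ATG→stop ORF.
Frame -3: TCG GAT CCC CGG AAT GGA TTC AAA TTC CCA TTA AAT CAC ATT CAC GAC CAC ATC AAA GTA ACG AGG TAG — no ATG→stop ORF.
Forward-strand max 12 nt; reverse-strand max 21 nt. The reverse strand has the longer ORF.

reverse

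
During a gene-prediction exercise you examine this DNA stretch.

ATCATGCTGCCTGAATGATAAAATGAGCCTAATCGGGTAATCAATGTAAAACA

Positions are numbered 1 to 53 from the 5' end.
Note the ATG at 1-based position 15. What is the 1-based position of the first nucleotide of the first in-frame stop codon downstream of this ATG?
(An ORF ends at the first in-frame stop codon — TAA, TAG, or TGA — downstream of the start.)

Codons from position 15: ATG (15–17), ATA (18–20), AAA (21–23), TGA (24–26).
TGA is a stop codon; it begins at position 24.

24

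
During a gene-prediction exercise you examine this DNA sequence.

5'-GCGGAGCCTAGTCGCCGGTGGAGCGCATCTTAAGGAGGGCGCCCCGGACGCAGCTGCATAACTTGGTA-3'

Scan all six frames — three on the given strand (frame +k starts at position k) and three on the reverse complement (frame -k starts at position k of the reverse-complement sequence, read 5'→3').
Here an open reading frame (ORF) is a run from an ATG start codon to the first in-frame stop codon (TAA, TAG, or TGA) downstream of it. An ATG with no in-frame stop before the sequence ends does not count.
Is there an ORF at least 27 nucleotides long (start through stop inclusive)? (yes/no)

Reverse complement (5'→3'): TACCAAGTTATGCAGCTGCGTCCGGGGCGCCCTCCTTAAGATGCGCTCCACCGGCGACTAGGCTCCGC
Frame +1: GCG GAG CCT AGT CGC CGG TGG AGC GCA TCT TAA GGA GGG CGC CCC GGA CGC AGC TGC ATA ACT TGG — no ATG→stop ORF.
Frame +2: CGG AGC CTA GTC GCC GGT GGA GCG CAT CTT AAG GAG GGC GCC CCG GAC GCA GCT GCA TAA CTT GGT — no ATG→stop ORF.
Frame +3: GGA GCC TAG TCG CCG GTG GAG CGC ATC TTA AGG AGG GCG CCC CGG ACG CAG CTG CAT AAC TTG GTA — no ATG→stop ORF.
Frame -1: TAC CAA GTT ATG CAG CTG CGT CCG GGG CGC CCT CCT TAA GAT GCG CTC CAC CGG CGA CTA GGC TCC — ATG at 10, stop TAA at 37 → 30 nt.
Frame -2: ACC AAG TTA TGC AGC TGC GTC CGG GGC GCC CTC CTT AAG ATG CGC TCC ACC GGC GAC TAG GCT CCG — ATG at 41, stop TAG at 59 → 21 nt.
Frame -3: CCA AGT TAT GCA GCT GCG TCC GGG GCG CCC TCC TTA AGA TGC GCT CCA CCG GCG ACT AGG CTC CGC — no ATG→stop ORF.
Frame -1 has an ORF of 30 nucleotides (positions 10–39) ≥ 27, so yes.

yes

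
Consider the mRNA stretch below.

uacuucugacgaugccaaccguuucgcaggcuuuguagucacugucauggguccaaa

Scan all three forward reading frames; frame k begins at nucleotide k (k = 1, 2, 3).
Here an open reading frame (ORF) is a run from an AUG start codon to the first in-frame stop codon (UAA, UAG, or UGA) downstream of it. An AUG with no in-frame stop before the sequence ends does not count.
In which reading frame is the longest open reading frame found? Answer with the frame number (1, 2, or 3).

3

Frame 1: UAC UUC UGA CGA UGC CAA CCG UUU CGC AGG CUU UGU AGU CAC UGU CAU GGG UCC AAA — no AUG→stop ORF.
Frame 2: ACU UCU GAC GAU GCC AAC CGU UUC GCA GGC UUU GUA GUC ACU GUC AUG GGU CCA — no AUG→stop ORF.
Frame 3: CUU CUG ACG AUG CCA ACC GUU UCG CAG GCU UUG UAG UCA CUG UCA UGG GUC CAA — AUG at 12, stop UAG at 36 → 27 nt.
Longest ORF is 27 nt in frame 3 (positions 12–38).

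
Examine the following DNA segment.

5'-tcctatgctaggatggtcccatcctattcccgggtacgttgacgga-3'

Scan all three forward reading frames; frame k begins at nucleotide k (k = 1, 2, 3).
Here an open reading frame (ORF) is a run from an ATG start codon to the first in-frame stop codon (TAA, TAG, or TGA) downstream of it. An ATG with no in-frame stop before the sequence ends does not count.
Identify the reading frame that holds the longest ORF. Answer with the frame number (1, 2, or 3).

1

Frame 1: TCC TAT GCT AGG ATG GTC CCA TCC TAT TCC CGG GTA CGT TGA CGG — ATG at 13, stop TGA at 40 → 30 nt.
Frame 2: CCT ATG CTA GGA TGG TCC CAT CCT ATT CCC GGG TAC GTT GAC GGA — no ATG→stop ORF.
Frame 3: CTA TGC TAG GAT GGT CCC ATC CTA TTC CCG GGT ACG TTG ACG — no ATG→stop ORF.
Longest ORF is 30 nt in frame 1 (positions 13–42).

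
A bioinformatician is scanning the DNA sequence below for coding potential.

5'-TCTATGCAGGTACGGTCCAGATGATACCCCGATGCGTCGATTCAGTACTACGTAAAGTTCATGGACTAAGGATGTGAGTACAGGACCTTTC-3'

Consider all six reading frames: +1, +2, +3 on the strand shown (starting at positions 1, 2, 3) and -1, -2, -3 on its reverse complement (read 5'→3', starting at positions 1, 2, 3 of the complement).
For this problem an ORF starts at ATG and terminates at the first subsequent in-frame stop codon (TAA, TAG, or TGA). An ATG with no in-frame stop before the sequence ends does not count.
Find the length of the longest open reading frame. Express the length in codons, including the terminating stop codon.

19

Reverse complement (5'→3'): GAAAGGTCCTGTACTCACATCCTTAGTCCATGAACTTTACGTAGTACTGAATCGACGCATCGGGGTATCATCTGGACCGTACCTGCATAGA
Frame +1: TCT ATG CAG GTA CGG TCC AGA TGA TAC CCC GAT GCG TCG ATT CAG TAC TAC GTA AAG TTC ATG GAC TAA GGA TGT GAG TAC AGG ACC TTT — ATG at 4, stop TGA at 22 → 21 nt; ATG at 61, stop TAA at 67 → 9 nt.
Frame +2: CTA TGC AGG TAC GGT CCA GAT GAT ACC CCG ATG CGT CGA TTC AGT ACT ACG TAA AGT TCA TGG ACT AAG GAT GTG AGT ACA GGA CCT TTC — ATG at 32, stop TAA at 53 → 24 nt.
Frame +3: TAT GCA GGT ACG GTC CAG ATG ATA CCC CGA TGC GTC GAT TCA GTA CTA CGT AAA GTT CAT GGA CTA AGG ATG TGA GTA CAG GAC CTT — ATG at 21, stop TGA at 75 → 57 nt; ATG at 72, stop TGA at 75 → 6 nt.
Frame -1: GAA AGG TCC TGT ACT CAC ATC CTT AGT CCA TGA ACT TTA CGT AGT ACT GAA TCG ACG CAT CGG GGT ATC ATC TGG ACC GTA CCT GCA TAG — no ATG→stop ORF.
Frame -2: AAA GGT CCT GTA CTC ACA TCC TTA GTC CAT GAA CTT TAC GTA GTA CTG AAT CGA CGC ATC GGG GTA TCA TCT GGA CCG TAC CTG CAT AGA — no ATG→stop ORF.
Frame -3: AAG GTC CTG TAC TCA CAT CCT TAG TCC ATG AAC TTT ACG TAG TAC TGA ATC GAC GCA TCG GGG TAT CAT CTG GAC CGT ACC TGC ATA — ATG at 30, stop TAG at 42 → 15 nt.
Longest: frame +3, positions 21–77, 57 nt = 19 codons = 18 aa. → 19 codons.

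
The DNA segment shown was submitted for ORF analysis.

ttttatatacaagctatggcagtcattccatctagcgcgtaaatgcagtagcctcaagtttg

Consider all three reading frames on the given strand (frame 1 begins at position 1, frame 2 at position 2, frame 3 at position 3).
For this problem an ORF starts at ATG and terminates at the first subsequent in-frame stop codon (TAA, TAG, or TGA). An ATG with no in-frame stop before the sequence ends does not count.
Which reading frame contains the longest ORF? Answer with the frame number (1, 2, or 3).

Frame 1: TTT TAT ATA CAA GCT ATG GCA GTC ATT CCA TCT AGC GCG TAA ATG CAG TAG CCT CAA GTT — ATG at 16, stop TAA at 40 → 27 nt; ATG at 43, stop TAG at 49 → 9 nt.
Frame 2: TTT ATA TAC AAG CTA TGG CAG TCA TTC CAT CTA GCG CGT AAA TGC AGT AGC CTC AAG TTT — no ATG→stop ORF.
Frame 3: TTA TAT ACA AGC TAT GGC AGT CAT TCC ATC TAG CGC GTA AAT GCA GTA GCC TCA AGT TTG — no ATG→stop ORF.
Longest ORF is 27 nt in frame 1 (positions 16–42).

1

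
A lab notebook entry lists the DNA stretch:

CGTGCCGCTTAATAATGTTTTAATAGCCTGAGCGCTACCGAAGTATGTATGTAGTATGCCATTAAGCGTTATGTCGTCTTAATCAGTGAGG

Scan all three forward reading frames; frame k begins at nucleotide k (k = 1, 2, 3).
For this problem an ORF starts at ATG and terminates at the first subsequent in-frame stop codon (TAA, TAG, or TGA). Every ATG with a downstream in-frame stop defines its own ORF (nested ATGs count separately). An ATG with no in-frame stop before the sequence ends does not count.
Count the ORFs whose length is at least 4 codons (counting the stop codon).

3

Frame 1: CGT GCC GCT TAA TAA TGT TTT AAT AGC CTG AGC GCT ACC GAA GTA TGT ATG TAG TAT GCC ATT AAG CGT TAT GTC GTC TTA ATC AGT GAG — ATG at 49, stop TAG at 52 → 6 nt.
Frame 2: GTG CCG CTT AAT AAT GTT TTA ATA GCC TGA GCG CTA CCG AAG TAT GTA TGT AGT ATG CCA TTA AGC GTT ATG TCG TCT TAA TCA GTG AGG — ATG at 56, stop TAA at 80 → 27 nt; ATG at 71, stop TAA at 80 → 12 nt.
Frame 3: TGC CGC TTA ATA ATG TTT TAA TAG CCT GAG CGC TAC CGA AGT ATG TAT GTA GTA TGC CAT TAA GCG TTA TGT CGT CTT AAT CAG TGA — ATG at 15, stop TAA at 21 → 9 nt; ATG at 45, stop TAA at 63 → 21 nt.
ORFs ≥ 4 codons: frame 2 56–82 (9 codons), frame 2 71–82 (4 codons), frame 3 45–65 (7 codons). Count = 3.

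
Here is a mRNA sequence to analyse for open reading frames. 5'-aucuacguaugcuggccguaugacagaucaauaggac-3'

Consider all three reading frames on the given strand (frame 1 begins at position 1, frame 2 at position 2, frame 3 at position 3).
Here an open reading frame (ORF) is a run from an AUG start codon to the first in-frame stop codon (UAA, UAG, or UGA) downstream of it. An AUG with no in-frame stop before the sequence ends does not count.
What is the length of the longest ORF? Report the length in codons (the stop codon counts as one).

Frame 1: AUC UAC GUA UGC UGG CCG UAU GAC AGA UCA AUA GGA — no AUG→stop ORF.
Frame 2: UCU ACG UAU GCU GGC CGU AUG ACA GAU CAA UAG GAC — AUG at 20, stop UAG at 32 → 15 nt.
Frame 3: CUA CGU AUG CUG GCC GUA UGA CAG AUC AAU AGG — AUG at 9, stop UGA at 21 → 15 nt.
Longest: frame 2, positions 20–34, 15 nt = 5 codons = 4 aa. → 5 codons.

5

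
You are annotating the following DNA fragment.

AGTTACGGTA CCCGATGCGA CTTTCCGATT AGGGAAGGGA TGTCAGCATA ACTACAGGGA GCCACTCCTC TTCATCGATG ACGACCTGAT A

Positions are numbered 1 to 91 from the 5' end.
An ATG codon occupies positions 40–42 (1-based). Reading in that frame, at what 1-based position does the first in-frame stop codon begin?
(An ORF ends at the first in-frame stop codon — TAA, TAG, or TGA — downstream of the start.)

Codons from position 40: ATG (40–42), TCA (43–45), GCA (46–48), TAA (49–51).
TAA is a stop codon; it begins at position 49.

49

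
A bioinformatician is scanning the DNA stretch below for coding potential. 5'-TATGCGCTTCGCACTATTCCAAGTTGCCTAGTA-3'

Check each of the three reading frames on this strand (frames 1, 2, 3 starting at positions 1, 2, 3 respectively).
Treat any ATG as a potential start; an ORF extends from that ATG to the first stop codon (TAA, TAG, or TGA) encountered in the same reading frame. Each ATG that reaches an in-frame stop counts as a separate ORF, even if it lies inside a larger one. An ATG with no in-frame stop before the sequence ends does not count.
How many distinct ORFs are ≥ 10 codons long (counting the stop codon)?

Frame 1: TAT GCG CTT CGC ACT ATT CCA AGT TGC CTA GTA — no ATG→stop ORF.
Frame 2: ATG CGC TTC GCA CTA TTC CAA GTT GCC TAG — ATG at 2, stop TAG at 29 → 30 nt.
Frame 3: TGC GCT TCG CAC TAT TCC AAG TTG CCT AGT — no ATG→stop ORF.
ORFs ≥ 10 codons: frame 2 2–31 (10 codons). Count = 1.

1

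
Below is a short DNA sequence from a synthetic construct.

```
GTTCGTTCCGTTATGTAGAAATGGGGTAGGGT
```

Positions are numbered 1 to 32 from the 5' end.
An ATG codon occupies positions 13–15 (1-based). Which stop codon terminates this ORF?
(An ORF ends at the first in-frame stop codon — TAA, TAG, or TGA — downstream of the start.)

TAG

Codons from position 13: ATG (13–15), TAG (16–18).
The first in-frame stop codon is TAG.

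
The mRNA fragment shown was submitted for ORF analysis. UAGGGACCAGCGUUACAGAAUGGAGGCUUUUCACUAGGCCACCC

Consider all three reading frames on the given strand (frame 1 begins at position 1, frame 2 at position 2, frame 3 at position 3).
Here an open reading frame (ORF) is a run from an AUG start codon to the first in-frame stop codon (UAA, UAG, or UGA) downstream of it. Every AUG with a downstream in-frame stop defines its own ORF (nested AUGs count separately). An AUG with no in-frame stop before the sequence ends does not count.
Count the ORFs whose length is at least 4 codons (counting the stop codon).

Frame 1: UAG GGA CCA GCG UUA CAG AAU GGA GGC UUU UCA CUA GGC CAC — no AUG→stop ORF.
Frame 2: AGG GAC CAG CGU UAC AGA AUG GAG GCU UUU CAC UAG GCC ACC — AUG at 20, stop UAG at 35 → 18 nt.
Frame 3: GGG ACC AGC GUU ACA GAA UGG AGG CUU UUC ACU AGG CCA CCC — no AUG→stop ORF.
ORFs ≥ 4 codons: frame 2 20–37 (6 codons). Count = 1.

1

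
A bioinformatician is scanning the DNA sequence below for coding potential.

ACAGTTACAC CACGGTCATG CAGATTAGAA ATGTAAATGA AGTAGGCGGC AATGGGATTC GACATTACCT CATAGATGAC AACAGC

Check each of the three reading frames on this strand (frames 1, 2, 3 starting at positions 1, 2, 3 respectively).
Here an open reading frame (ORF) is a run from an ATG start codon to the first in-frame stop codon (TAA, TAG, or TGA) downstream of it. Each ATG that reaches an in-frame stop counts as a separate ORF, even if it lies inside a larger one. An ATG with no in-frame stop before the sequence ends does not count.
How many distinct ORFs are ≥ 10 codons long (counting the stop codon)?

0

Frame 1: ACA GTT ACA CCA CGG TCA TGC AGA TTA GAA ATG TAA ATG AAG TAG GCG GCA ATG GGA TTC GAC ATT ACC TCA TAG ATG ACA ACA — ATG at 31, stop TAA at 34 → 6 nt; ATG at 37, stop TAG at 43 → 9 nt; ATG at 52, stop TAG at 73 → 24 nt.
Frame 2: CAG TTA CAC CAC GGT CAT GCA GAT TAG AAA TGT AAA TGA AGT AGG CGG CAA TGG GAT TCG ACA TTA CCT CAT AGA TGA CAA CAG — no ATG→stop ORF.
Frame 3: AGT TAC ACC ACG GTC ATG CAG ATT AGA AAT GTA AAT GAA GTA GGC GGC AAT GGG ATT CGA CAT TAC CTC ATA GAT GAC AAC AGC — no ATG→stop ORF.
No ORF reaches 10 codons. Count = 0.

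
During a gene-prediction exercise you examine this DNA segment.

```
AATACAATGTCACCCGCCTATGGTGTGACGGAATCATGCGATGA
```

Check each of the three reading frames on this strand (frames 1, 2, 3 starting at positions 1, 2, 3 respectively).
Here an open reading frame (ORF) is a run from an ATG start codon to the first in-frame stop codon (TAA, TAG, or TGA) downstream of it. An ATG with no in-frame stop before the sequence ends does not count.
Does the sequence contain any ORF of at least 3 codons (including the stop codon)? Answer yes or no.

yes

Frame 1: AAT ACA ATG TCA CCC GCC TAT GGT GTG ACG GAA TCA TGC GAT — no ATG→stop ORF.
Frame 2: ATA CAA TGT CAC CCG CCT ATG GTG TGA CGG AAT CAT GCG ATG — ATG at 20, stop TGA at 26 → 9 nt.
Frame 3: TAC AAT GTC ACC CGC CTA TGG TGT GAC GGA ATC ATG CGA TGA — ATG at 36, stop TGA at 42 → 9 nt.
Frame 2 has an ORF of 3 codons (positions 20–28) ≥ 3, so yes.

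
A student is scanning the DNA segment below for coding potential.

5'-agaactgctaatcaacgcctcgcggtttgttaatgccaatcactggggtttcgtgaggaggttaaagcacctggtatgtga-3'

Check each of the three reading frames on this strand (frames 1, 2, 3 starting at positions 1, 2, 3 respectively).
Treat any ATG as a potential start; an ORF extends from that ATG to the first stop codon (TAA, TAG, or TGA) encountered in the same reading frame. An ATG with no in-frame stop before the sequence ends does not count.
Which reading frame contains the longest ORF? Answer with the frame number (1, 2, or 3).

Frame 1: AGA ACT GCT AAT CAA CGC CTC GCG GTT TGT TAA TGC CAA TCA CTG GGG TTT CGT GAG GAG GTT AAA GCA CCT GGT ATG TGA — ATG at 76, stop TGA at 79 → 6 nt.
Frame 2: GAA CTG CTA ATC AAC GCC TCG CGG TTT GTT AAT GCC AAT CAC TGG GGT TTC GTG AGG AGG TTA AAG CAC CTG GTA TGT — no ATG→stop ORF.
Frame 3: AAC TGC TAA TCA ACG CCT CGC GGT TTG TTA ATG CCA ATC ACT GGG GTT TCG TGA GGA GGT TAA AGC ACC TGG TAT GTG — ATG at 33, stop TGA at 54 → 24 nt.
Longest ORF is 24 nt in frame 3 (positions 33–56).

3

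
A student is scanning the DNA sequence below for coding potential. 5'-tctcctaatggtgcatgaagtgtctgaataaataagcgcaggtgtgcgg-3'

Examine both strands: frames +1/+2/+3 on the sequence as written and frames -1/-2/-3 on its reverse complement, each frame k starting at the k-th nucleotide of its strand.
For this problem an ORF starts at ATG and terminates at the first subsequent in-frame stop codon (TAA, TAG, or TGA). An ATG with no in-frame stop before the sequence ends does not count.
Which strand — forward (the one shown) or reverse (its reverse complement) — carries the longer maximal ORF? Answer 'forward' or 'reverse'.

Reverse complement (5'→3'): CCGCACACCTGCGCTTATTTATTCAGACACTTCATGCACCATTAGGAGA
Frame +1: TCT CCT AAT GGT GCA TGA AGT GTC TGA ATA AAT AAG CGC AGG TGT GCG — no ATG→stop ORF.
Frame +2: CTC CTA ATG GTG CAT GAA GTG TCT GAA TAA ATA AGC GCA GGT GTG CGG — ATG at 8, stop TAA at 29 → 24 nt.
Frame +3: TCC TAA TGG TGC ATG AAG TGT CTG AAT AAA TAA GCG CAG GTG TGC — ATG at 15, stop TAA at 33 → 21 nt.
Frame -1: CCG CAC ACC TGC GCT TAT TTA TTC AGA CAC TTC ATG CAC CAT TAG GAG — ATG at 34, stop TAG at 43 → 12 nt.
Frame -2: CGC ACA CCT GCG CTT ATT TAT TCA GAC ACT TCA TGC ACC ATT AGG AGA — no ATG→stop ORF.
Frame -3: GCA CAC CTG CGC TTA TTT ATT CAG ACA CTT CAT GCA CCA TTA GGA — no ATG→stop ORF.
Forward-strand max 24 nt; reverse-strand max 12 nt. The forward strand has the longer ORF.

forward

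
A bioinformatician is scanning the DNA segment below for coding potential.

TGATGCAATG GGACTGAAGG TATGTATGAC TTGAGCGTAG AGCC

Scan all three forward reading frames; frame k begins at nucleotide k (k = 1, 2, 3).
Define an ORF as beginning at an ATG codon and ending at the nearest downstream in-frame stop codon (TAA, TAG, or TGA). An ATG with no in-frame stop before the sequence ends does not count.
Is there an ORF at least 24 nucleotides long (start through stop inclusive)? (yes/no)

Frame 1: TGA TGC AAT GGG ACT GAA GGT ATG TAT GAC TTG AGC GTA GAG — no ATG→stop ORF.
Frame 2: GAT GCA ATG GGA CTG AAG GTA TGT ATG ACT TGA GCG TAG AGC — ATG at 8, stop TGA at 32 → 27 nt; ATG at 26, stop TGA at 32 → 9 nt.
Frame 3: ATG CAA TGG GAC TGA AGG TAT GTA TGA CTT GAG CGT AGA GCC — ATG at 3, stop TGA at 15 → 15 nt.
Frame 2 has an ORF of 27 nucleotides (positions 8–34) ≥ 24, so yes.

yes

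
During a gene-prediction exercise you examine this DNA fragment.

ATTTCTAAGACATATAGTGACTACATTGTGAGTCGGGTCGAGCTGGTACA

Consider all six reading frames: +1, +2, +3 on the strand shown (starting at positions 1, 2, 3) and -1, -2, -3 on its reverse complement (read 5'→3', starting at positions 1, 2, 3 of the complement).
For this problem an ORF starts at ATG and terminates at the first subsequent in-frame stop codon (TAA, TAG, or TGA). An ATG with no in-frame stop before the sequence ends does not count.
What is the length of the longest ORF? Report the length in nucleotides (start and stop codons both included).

9

Reverse complement (5'→3'): TGTACCAGCTCGACCCGACTCACAATGTAGTCACTATATGTCTTAGAAAT
Frame +1: ATT TCT AAG ACA TAT AGT GAC TAC ATT GTG AGT CGG GTC GAG CTG GTA — no ATG→stop ORF.
Frame +2: TTT CTA AGA CAT ATA GTG ACT ACA TTG TGA GTC GGG TCG AGC TGG TAC — no ATG→stop ORF.
Frame +3: TTC TAA GAC ATA TAG TGA CTA CAT TGT GAG TCG GGT CGA GCT GGT ACA — no ATG→stop ORF.
Frame -1: TGT ACC AGC TCG ACC CGA CTC ACA ATG TAG TCA CTA TAT GTC TTA GAA — ATG at 25, stop TAG at 28 → 6 nt.
Frame -2: GTA CCA GCT CGA CCC GAC TCA CAA TGT AGT CAC TAT ATG TCT TAG AAA — ATG at 38, stop TAG at 44 → 9 nt.
Frame -3: TAC CAG CTC GAC CCG ACT CAC AAT GTA GTC ACT ATA TGT CTT AGA AAT — no ATG→stop ORF.
Longest: frame -2, positions 38–46, 9 nt = 3 codons = 2 aa. → 9 nucleotides.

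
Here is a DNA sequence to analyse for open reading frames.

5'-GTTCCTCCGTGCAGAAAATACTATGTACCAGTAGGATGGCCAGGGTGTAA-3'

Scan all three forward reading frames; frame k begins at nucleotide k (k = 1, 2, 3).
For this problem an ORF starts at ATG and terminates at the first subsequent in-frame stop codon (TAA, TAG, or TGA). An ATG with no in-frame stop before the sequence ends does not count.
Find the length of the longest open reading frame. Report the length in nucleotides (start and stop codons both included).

15

Frame 1: GTT CCT CCG TGC AGA AAA TAC TAT GTA CCA GTA GGA TGG CCA GGG TGT — no ATG→stop ORF.
Frame 2: TTC CTC CGT GCA GAA AAT ACT ATG TAC CAG TAG GAT GGC CAG GGT GTA — ATG at 23, stop TAG at 32 → 12 nt.
Frame 3: TCC TCC GTG CAG AAA ATA CTA TGT ACC AGT AGG ATG GCC AGG GTG TAA — ATG at 36, stop TAA at 48 → 15 nt.
Longest: frame 3, positions 36–50, 15 nt = 5 codons = 4 aa. → 15 nucleotides.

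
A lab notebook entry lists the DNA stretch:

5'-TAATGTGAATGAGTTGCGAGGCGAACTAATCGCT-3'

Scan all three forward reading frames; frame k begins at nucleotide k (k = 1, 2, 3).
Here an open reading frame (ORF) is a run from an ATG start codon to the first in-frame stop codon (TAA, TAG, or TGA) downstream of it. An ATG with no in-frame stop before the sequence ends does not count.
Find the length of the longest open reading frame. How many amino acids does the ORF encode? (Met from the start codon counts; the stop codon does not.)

6

Frame 1: TAA TGT GAA TGA GTT GCG AGG CGA ACT AAT CGC — no ATG→stop ORF.
Frame 2: AAT GTG AAT GAG TTG CGA GGC GAA CTA ATC GCT — no ATG→stop ORF.
Frame 3: ATG TGA ATG AGT TGC GAG GCG AAC TAA TCG — ATG at 3, stop TGA at 6 → 6 nt; ATG at 9, stop TAA at 27 → 21 nt.
Longest: frame 3, positions 9–29, 21 nt = 7 codons = 6 aa. → 6 amino acids.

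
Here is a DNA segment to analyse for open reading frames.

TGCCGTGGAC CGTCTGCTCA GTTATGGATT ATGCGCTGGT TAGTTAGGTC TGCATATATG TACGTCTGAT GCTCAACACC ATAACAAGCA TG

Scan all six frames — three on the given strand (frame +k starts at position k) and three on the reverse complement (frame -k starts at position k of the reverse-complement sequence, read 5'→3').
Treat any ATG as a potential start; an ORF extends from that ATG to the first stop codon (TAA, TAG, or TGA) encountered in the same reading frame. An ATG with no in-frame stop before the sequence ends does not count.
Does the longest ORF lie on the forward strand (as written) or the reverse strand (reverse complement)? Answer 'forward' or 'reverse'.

reverse

Reverse complement (5'→3'): CATGCTTGTTATGGTGTTGAGCATCAGACGTACATATATGCAGACCTAACTAACCAGCGCATAATCCATAACTGAGCAGACGGTCCACGGCA
Frame +1: TGC CGT GGA CCG TCT GCT CAG TTA TGG ATT ATG CGC TGG TTA GTT AGG TCT GCA TAT ATG TAC GTC TGA TGC TCA ACA CCA TAA CAA GCA — ATG at 31, stop TGA at 67 → 39 nt; ATG at 58, stop TGA at 67 → 12 nt.
Frame +2: GCC GTG GAC CGT CTG CTC AGT TAT GGA TTA TGC GCT GGT TAG TTA GGT CTG CAT ATA TGT ACG TCT GAT GCT CAA CAC CAT AAC AAG CAT — no ATG→stop ORF.
Frame +3: CCG TGG ACC GTC TGC TCA GTT ATG GAT TAT GCG CTG GTT AGT TAG GTC TGC ATA TAT GTA CGT CTG ATG CTC AAC ACC ATA ACA AGC ATG — ATG at 24, stop TAG at 45 → 24 nt.
Frame -1: CAT GCT TGT TAT GGT GTT GAG CAT CAG ACG TAC ATA TAT GCA GAC CTA ACT AAC CAG CGC ATA ATC CAT AAC TGA GCA GAC GGT CCA CGG — no ATG→stop ORF.
Frame -2: ATG CTT GTT ATG GTG TTG AGC ATC AGA CGT ACA TAT ATG CAG ACC TAA CTA ACC AGC GCA TAA TCC ATA ACT GAG CAG ACG GTC CAC GGC — ATG at 2, stop TAA at 47 → 48 nt; ATG at 11, stop TAA at 47 → 39 nt; ATG at 38, stop TAA at 47 → 12 nt.
Frame -3: TGC TTG TTA TGG TGT TGA GCA TCA GAC GTA CAT ATA TGC AGA CCT AAC TAA CCA GCG CAT AAT CCA TAA CTG AGC AGA CGG TCC ACG GCA — no ATG→stop ORF.
Forward-strand max 39 nt; reverse-strand max 48 nt. The reverse strand has the longer ORF.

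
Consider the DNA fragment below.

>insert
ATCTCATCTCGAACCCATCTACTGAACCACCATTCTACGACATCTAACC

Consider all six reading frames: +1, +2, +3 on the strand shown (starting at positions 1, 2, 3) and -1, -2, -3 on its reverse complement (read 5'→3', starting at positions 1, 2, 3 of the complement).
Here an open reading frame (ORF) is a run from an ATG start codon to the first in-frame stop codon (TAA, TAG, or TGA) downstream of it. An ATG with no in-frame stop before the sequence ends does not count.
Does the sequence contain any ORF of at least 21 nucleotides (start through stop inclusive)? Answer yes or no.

no

Reverse complement (5'→3'): GGTTAGATGTCGTAGAATGGTGGTTCAGTAGATGGGTTCGAGATGAGAT
Frame +1: ATC TCA TCT CGA ACC CAT CTA CTG AAC CAC CAT TCT ACG ACA TCT AAC — no ATG→stop ORF.
Frame +2: TCT CAT CTC GAA CCC ATC TAC TGA ACC ACC ATT CTA CGA CAT CTA ACC — no ATG→stop ORF.
Frame +3: CTC ATC TCG AAC CCA TCT ACT GAA CCA CCA TTC TAC GAC ATC TAA — no ATG→stop ORF.
Frame -1: GGT TAG ATG TCG TAG AAT GGT GGT TCA GTA GAT GGG TTC GAG ATG AGA — ATG at 7, stop TAG at 13 → 9 nt.
Frame -2: GTT AGA TGT CGT AGA ATG GTG GTT CAG TAG ATG GGT TCG AGA TGA GAT — ATG at 17, stop TAG at 29 → 15 nt; ATG at 32, stop TGA at 44 → 15 nt.
Frame -3: TTA GAT GTC GTA GAA TGG TGG TTC AGT AGA TGG GTT CGA GAT GAG — no ATG→stop ORF.
Largest ORF found is 15 nucleotides < 21, so no.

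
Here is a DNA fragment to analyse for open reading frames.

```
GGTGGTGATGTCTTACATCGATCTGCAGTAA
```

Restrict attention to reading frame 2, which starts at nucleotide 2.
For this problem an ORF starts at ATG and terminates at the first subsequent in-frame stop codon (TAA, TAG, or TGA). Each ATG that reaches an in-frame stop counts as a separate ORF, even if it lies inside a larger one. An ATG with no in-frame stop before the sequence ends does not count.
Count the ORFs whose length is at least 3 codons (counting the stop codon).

Frame 2: GTG GTG ATG TCT TAC ATC GAT CTG CAG TAA — ATG at 8, stop TAA at 29 → 24 nt.
ORFs ≥ 3 codons: frame 2 8–31 (8 codons). Count = 1.

1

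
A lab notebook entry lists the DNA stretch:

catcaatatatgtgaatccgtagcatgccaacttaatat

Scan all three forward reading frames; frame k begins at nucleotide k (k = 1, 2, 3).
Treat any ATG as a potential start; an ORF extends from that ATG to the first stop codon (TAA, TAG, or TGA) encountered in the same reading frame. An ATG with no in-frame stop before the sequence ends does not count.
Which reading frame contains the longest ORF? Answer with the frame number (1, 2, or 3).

1

Frame 1: CAT CAA TAT ATG TGA ATC CGT AGC ATG CCA ACT TAA TAT — ATG at 10, stop TGA at 13 → 6 nt; ATG at 25, stop TAA at 34 → 12 nt.
Frame 2: ATC AAT ATA TGT GAA TCC GTA GCA TGC CAA CTT AAT — no ATG→stop ORF.
Frame 3: TCA ATA TAT GTG AAT CCG TAG CAT GCC AAC TTA ATA — no ATG→stop ORF.
Longest ORF is 12 nt in frame 1 (positions 25–36).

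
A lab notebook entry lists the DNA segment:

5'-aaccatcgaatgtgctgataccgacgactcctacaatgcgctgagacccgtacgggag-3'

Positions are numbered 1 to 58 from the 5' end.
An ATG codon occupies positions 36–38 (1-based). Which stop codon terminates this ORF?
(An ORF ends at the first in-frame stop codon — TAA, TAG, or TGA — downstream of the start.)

Codons from position 36: ATG (36–38), CGC (39–41), TGA (42–44).
The first in-frame stop codon is TGA.

TGA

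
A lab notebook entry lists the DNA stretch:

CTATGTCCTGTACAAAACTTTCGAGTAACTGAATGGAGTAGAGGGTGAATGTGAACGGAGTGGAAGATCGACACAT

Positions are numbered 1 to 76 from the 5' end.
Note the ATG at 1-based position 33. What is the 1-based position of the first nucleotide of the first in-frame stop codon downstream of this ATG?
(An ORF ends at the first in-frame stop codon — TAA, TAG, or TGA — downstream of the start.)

Codons from position 33: ATG (33–35), GAG (36–38), TAG (39–41).
TAG is a stop codon; it begins at position 39.

39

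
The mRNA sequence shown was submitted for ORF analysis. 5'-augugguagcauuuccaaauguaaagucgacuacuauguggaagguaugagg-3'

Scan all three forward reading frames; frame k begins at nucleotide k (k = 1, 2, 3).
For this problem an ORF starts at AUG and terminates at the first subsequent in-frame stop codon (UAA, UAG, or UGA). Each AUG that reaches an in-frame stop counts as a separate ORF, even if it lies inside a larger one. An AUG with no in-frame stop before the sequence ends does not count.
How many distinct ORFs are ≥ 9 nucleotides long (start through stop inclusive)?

Frame 1: AUG UGG UAG CAU UUC CAA AUG UAA AGU CGA CUA CUA UGU GGA AGG UAU GAG — AUG at 1, stop UAG at 7 → 9 nt; AUG at 19, stop UAA at 22 → 6 nt.
Frame 2: UGU GGU AGC AUU UCC AAA UGU AAA GUC GAC UAC UAU GUG GAA GGU AUG AGG — no AUG→stop ORF.
Frame 3: GUG GUA GCA UUU CCA AAU GUA AAG UCG ACU ACU AUG UGG AAG GUA UGA — AUG at 36, stop UGA at 48 → 15 nt.
ORFs ≥ 9 nucleotides: frame 1 1–9 (9 nucleotides), frame 3 36–50 (15 nucleotides). Count = 2.

2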